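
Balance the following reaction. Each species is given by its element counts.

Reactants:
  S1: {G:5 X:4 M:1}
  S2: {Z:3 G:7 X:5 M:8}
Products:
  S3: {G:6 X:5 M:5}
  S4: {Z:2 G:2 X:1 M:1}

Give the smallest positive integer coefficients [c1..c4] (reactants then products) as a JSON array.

Z: 2·0+2·3 = 6 | 3·0+3·2 = 6
G: 2·5+2·7 = 24 | 3·6+3·2 = 24
X: 2·4+2·5 = 18 | 3·5+3·1 = 18
M: 2·1+2·8 = 18 | 3·5+3·1 = 18
gcd(2,2,3,3) = 1

Coefficients: [2, 2, 3, 3]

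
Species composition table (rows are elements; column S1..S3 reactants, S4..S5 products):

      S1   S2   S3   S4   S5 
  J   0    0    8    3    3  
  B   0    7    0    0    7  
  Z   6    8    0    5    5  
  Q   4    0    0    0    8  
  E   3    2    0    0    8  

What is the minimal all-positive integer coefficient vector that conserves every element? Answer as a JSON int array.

J: 4·0+2·0+3·8 = 24 | 6·3+2·3 = 24
B: 4·0+2·7+3·0 = 14 | 6·0+2·7 = 14
Z: 4·6+2·8+3·0 = 40 | 6·5+2·5 = 40
Q: 4·4+2·0+3·0 = 16 | 6·0+2·8 = 16
E: 4·3+2·2+3·0 = 16 | 6·0+2·8 = 16
gcd(4,2,3,6,2) = 1

Coefficients: [4, 2, 3, 6, 2]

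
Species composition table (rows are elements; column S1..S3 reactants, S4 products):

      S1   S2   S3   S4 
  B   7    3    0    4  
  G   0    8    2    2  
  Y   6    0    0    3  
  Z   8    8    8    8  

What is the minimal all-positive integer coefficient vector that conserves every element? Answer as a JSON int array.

Coefficients: [3, 1, 2, 6]

B: 3·7+1·3+2·0 = 24 | 6·4 = 24
G: 3·0+1·8+2·2 = 12 | 6·2 = 12
Y: 3·6+1·0+2·0 = 18 | 6·3 = 18
Z: 3·8+1·8+2·8 = 48 | 6·8 = 48
gcd(3,1,2,6) = 1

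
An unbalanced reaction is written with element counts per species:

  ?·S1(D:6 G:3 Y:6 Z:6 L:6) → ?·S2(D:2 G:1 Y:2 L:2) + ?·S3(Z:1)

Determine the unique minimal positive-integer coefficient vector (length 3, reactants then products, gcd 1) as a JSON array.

D: 1·6 = 6 | 3·2+6·0 = 6
G: 1·3 = 3 | 3·1+6·0 = 3
Y: 1·6 = 6 | 3·2+6·0 = 6
Z: 1·6 = 6 | 3·0+6·1 = 6
L: 1·6 = 6 | 3·2+6·0 = 6
gcd(1,3,6) = 1

Coefficients: [1, 3, 6]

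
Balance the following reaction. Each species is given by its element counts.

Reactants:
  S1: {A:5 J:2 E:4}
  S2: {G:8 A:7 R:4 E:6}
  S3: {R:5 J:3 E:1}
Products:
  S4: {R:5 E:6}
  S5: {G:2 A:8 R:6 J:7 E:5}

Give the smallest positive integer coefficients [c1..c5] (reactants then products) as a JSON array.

Coefficients: [5, 1, 6, 2, 4]

G: 5·0+1·8+6·0 = 8 | 2·0+4·2 = 8
A: 5·5+1·7+6·0 = 32 | 2·0+4·8 = 32
R: 5·0+1·4+6·5 = 34 | 2·5+4·6 = 34
J: 5·2+1·0+6·3 = 28 | 2·0+4·7 = 28
E: 5·4+1·6+6·1 = 32 | 2·6+4·5 = 32
gcd(5,1,6,2,4) = 1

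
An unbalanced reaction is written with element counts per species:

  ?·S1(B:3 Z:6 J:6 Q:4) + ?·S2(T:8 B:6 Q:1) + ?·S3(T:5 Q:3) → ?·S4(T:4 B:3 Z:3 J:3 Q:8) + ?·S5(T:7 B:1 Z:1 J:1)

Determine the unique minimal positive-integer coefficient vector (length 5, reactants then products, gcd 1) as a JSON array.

T: 2·0+1·8+5·5 = 33 | 3·4+3·7 = 33
B: 2·3+1·6+5·0 = 12 | 3·3+3·1 = 12
Z: 2·6+1·0+5·0 = 12 | 3·3+3·1 = 12
J: 2·6+1·0+5·0 = 12 | 3·3+3·1 = 12
Q: 2·4+1·1+5·3 = 24 | 3·8+3·0 = 24
gcd(2,1,5,3,3) = 1

Coefficients: [2, 1, 5, 3, 3]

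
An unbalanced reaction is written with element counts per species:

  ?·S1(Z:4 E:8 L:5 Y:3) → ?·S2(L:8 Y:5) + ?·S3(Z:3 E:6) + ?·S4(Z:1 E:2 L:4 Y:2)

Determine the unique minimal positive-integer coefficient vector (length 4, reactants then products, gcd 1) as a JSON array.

Z: 4·4 = 16 | 2·0+5·3+1·1 = 16
E: 4·8 = 32 | 2·0+5·6+1·2 = 32
L: 4·5 = 20 | 2·8+5·0+1·4 = 20
Y: 4·3 = 12 | 2·5+5·0+1·2 = 12
gcd(4,2,5,1) = 1

Coefficients: [4, 2, 5, 1]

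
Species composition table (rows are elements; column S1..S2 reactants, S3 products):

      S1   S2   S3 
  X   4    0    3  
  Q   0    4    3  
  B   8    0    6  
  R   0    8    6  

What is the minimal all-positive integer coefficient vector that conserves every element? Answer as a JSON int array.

X: 3·4+3·0 = 12 | 4·3 = 12
Q: 3·0+3·4 = 12 | 4·3 = 12
B: 3·8+3·0 = 24 | 4·6 = 24
R: 3·0+3·8 = 24 | 4·6 = 24
gcd(3,3,4) = 1

Coefficients: [3, 3, 4]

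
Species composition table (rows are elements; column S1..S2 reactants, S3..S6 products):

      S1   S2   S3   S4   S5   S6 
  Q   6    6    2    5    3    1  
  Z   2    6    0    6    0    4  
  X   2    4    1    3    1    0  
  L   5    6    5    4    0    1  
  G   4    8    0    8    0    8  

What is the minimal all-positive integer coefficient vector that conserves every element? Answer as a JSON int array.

Coefficients: [4, 1, 4, 1, 5, 2]

Q: 4·6+1·6 = 30 | 4·2+1·5+5·3+2·1 = 30
Z: 4·2+1·6 = 14 | 4·0+1·6+5·0+2·4 = 14
X: 4·2+1·4 = 12 | 4·1+1·3+5·1+2·0 = 12
L: 4·5+1·6 = 26 | 4·5+1·4+5·0+2·1 = 26
G: 4·4+1·8 = 24 | 4·0+1·8+5·0+2·8 = 24
gcd(4,1,4,1,5,2) = 1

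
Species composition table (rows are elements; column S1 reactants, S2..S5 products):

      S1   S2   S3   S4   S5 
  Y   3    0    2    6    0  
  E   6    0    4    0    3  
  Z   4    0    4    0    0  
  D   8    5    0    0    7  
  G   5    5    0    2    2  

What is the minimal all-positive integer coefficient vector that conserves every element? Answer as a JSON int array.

Y: 6·3 = 18 | 4·0+6·2+1·6+4·0 = 18
E: 6·6 = 36 | 4·0+6·4+1·0+4·3 = 36
Z: 6·4 = 24 | 4·0+6·4+1·0+4·0 = 24
D: 6·8 = 48 | 4·5+6·0+1·0+4·7 = 48
G: 6·5 = 30 | 4·5+6·0+1·2+4·2 = 30
gcd(6,4,6,1,4) = 1

Coefficients: [6, 4, 6, 1, 4]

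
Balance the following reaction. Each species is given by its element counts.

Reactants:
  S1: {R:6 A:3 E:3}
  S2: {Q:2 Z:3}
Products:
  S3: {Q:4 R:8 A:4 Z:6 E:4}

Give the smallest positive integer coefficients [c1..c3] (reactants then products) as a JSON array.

Q: 4·0+6·2 = 12 | 3·4 = 12
R: 4·6+6·0 = 24 | 3·8 = 24
A: 4·3+6·0 = 12 | 3·4 = 12
Z: 4·0+6·3 = 18 | 3·6 = 18
E: 4·3+6·0 = 12 | 3·4 = 12
gcd(4,6,3) = 1

Coefficients: [4, 6, 3]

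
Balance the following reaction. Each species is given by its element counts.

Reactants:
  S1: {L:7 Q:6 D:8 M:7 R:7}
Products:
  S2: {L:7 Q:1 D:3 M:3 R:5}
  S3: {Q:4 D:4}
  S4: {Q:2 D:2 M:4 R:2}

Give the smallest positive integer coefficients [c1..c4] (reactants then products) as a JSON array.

L: 4·7 = 28 | 4·7+3·0+4·0 = 28
Q: 4·6 = 24 | 4·1+3·4+4·2 = 24
D: 4·8 = 32 | 4·3+3·4+4·2 = 32
M: 4·7 = 28 | 4·3+3·0+4·4 = 28
R: 4·7 = 28 | 4·5+3·0+4·2 = 28
gcd(4,4,3,4) = 1

Coefficients: [4, 4, 3, 4]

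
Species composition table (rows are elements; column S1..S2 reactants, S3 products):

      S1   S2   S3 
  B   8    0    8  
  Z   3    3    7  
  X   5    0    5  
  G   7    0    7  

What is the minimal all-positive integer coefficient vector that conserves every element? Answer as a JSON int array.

Coefficients: [3, 4, 3]

B: 3·8+4·0 = 24 | 3·8 = 24
Z: 3·3+4·3 = 21 | 3·7 = 21
X: 3·5+4·0 = 15 | 3·5 = 15
G: 3·7+4·0 = 21 | 3·7 = 21
gcd(3,4,3) = 1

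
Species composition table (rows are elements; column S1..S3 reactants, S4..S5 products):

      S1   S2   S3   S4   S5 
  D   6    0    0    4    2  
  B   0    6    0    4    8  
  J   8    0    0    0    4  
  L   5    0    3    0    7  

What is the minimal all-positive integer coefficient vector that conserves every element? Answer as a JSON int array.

D: 2·6+6·0+6·0 = 12 | 1·4+4·2 = 12
B: 2·0+6·6+6·0 = 36 | 1·4+4·8 = 36
J: 2·8+6·0+6·0 = 16 | 1·0+4·4 = 16
L: 2·5+6·0+6·3 = 28 | 1·0+4·7 = 28
gcd(2,6,6,1,4) = 1

Coefficients: [2, 6, 6, 1, 4]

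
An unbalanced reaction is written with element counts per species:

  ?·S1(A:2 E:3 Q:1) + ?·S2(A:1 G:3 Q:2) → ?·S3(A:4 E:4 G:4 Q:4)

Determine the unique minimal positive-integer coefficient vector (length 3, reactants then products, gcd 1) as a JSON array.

A: 4·2+4·1 = 12 | 3·4 = 12
E: 4·3+4·0 = 12 | 3·4 = 12
G: 4·0+4·3 = 12 | 3·4 = 12
Q: 4·1+4·2 = 12 | 3·4 = 12
gcd(4,4,3) = 1

Coefficients: [4, 4, 3]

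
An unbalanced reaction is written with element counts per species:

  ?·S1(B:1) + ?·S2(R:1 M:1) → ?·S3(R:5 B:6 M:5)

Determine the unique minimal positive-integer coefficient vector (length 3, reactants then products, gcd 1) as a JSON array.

R: 6·0+5·1 = 5 | 1·5 = 5
B: 6·1+5·0 = 6 | 1·6 = 6
M: 6·0+5·1 = 5 | 1·5 = 5
gcd(6,5,1) = 1

Coefficients: [6, 5, 1]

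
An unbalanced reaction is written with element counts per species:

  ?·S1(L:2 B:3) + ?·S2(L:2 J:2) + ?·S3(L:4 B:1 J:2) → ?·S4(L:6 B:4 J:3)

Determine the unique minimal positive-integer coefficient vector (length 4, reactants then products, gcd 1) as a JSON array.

L: 5·2+5·2+1·4 = 24 | 4·6 = 24
B: 5·3+5·0+1·1 = 16 | 4·4 = 16
J: 5·0+5·2+1·2 = 12 | 4·3 = 12
gcd(5,5,1,4) = 1

Coefficients: [5, 5, 1, 4]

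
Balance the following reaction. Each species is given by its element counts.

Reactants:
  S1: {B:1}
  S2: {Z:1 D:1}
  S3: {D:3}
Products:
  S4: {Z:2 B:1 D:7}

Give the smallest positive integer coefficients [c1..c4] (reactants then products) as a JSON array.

Coefficients: [3, 6, 5, 3]

Z: 3·0+6·1+5·0 = 6 | 3·2 = 6
B: 3·1+6·0+5·0 = 3 | 3·1 = 3
D: 3·0+6·1+5·3 = 21 | 3·7 = 21
gcd(3,6,5,3) = 1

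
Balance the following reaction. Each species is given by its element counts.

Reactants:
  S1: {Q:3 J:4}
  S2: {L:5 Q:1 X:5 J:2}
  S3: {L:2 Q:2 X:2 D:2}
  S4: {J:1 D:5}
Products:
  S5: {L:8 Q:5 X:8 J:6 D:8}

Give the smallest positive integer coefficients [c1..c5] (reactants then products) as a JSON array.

Coefficients: [3, 6, 5, 6, 5]

L: 3·0+6·5+5·2+6·0 = 40 | 5·8 = 40
Q: 3·3+6·1+5·2+6·0 = 25 | 5·5 = 25
X: 3·0+6·5+5·2+6·0 = 40 | 5·8 = 40
J: 3·4+6·2+5·0+6·1 = 30 | 5·6 = 30
D: 3·0+6·0+5·2+6·5 = 40 | 5·8 = 40
gcd(3,6,5,6,5) = 1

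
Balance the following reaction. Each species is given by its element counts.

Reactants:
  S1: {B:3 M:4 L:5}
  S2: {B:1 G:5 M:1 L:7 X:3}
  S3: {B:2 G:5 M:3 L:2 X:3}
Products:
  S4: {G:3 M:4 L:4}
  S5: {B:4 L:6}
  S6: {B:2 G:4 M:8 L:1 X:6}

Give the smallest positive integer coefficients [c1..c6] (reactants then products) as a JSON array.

Coefficients: [6, 2, 2, 4, 5, 2]

B: 6·3+2·1+2·2 = 24 | 4·0+5·4+2·2 = 24
G: 6·0+2·5+2·5 = 20 | 4·3+5·0+2·4 = 20
M: 6·4+2·1+2·3 = 32 | 4·4+5·0+2·8 = 32
L: 6·5+2·7+2·2 = 48 | 4·4+5·6+2·1 = 48
X: 6·0+2·3+2·3 = 12 | 4·0+5·0+2·6 = 12
gcd(6,2,2,4,5,2) = 1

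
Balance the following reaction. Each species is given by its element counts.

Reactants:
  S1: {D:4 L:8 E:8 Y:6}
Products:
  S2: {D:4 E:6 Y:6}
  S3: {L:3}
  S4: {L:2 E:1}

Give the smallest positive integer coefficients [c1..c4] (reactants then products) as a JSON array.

Coefficients: [3, 3, 4, 6]

D: 3·4 = 12 | 3·4+4·0+6·0 = 12
L: 3·8 = 24 | 3·0+4·3+6·2 = 24
E: 3·8 = 24 | 3·6+4·0+6·1 = 24
Y: 3·6 = 18 | 3·6+4·0+6·0 = 18
gcd(3,3,4,6) = 1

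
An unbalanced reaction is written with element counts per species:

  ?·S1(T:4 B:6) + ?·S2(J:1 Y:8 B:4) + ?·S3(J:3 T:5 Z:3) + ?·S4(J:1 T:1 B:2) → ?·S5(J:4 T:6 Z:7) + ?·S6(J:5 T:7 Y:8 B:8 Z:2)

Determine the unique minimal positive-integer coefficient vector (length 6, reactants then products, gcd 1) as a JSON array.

Coefficients: [1, 4, 5, 5, 1, 4]

J: 1·0+4·1+5·3+5·1 = 24 | 1·4+4·5 = 24
T: 1·4+4·0+5·5+5·1 = 34 | 1·6+4·7 = 34
Y: 1·0+4·8+5·0+5·0 = 32 | 1·0+4·8 = 32
B: 1·6+4·4+5·0+5·2 = 32 | 1·0+4·8 = 32
Z: 1·0+4·0+5·3+5·0 = 15 | 1·7+4·2 = 15
gcd(1,4,5,5,1,4) = 1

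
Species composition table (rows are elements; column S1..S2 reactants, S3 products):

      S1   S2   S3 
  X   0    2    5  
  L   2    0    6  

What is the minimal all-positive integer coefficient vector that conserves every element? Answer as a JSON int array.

Coefficients: [6, 5, 2]

X: 6·0+5·2 = 10 | 2·5 = 10
L: 6·2+5·0 = 12 | 2·6 = 12
gcd(6,5,2) = 1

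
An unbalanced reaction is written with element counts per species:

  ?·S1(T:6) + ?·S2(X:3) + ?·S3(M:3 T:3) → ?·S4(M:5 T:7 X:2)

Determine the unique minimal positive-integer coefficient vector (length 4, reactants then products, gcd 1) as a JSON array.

M: 1·0+2·0+5·3 = 15 | 3·5 = 15
T: 1·6+2·0+5·3 = 21 | 3·7 = 21
X: 1·0+2·3+5·0 = 6 | 3·2 = 6
gcd(1,2,5,3) = 1

Coefficients: [1, 2, 5, 3]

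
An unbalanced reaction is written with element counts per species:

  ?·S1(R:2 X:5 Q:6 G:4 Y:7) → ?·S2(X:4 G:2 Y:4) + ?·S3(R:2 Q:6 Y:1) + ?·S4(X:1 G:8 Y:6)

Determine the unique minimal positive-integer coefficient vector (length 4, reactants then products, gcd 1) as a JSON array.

Coefficients: [5, 6, 5, 1]

R: 5·2 = 10 | 6·0+5·2+1·0 = 10
X: 5·5 = 25 | 6·4+5·0+1·1 = 25
Q: 5·6 = 30 | 6·0+5·6+1·0 = 30
G: 5·4 = 20 | 6·2+5·0+1·8 = 20
Y: 5·7 = 35 | 6·4+5·1+1·6 = 35
gcd(5,6,5,1) = 1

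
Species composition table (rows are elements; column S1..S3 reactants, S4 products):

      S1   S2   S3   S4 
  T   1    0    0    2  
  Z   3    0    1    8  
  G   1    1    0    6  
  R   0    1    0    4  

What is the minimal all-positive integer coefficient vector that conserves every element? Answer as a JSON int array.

Coefficients: [2, 4, 2, 1]

T: 2·1+4·0+2·0 = 2 | 1·2 = 2
Z: 2·3+4·0+2·1 = 8 | 1·8 = 8
G: 2·1+4·1+2·0 = 6 | 1·6 = 6
R: 2·0+4·1+2·0 = 4 | 1·4 = 4
gcd(2,4,2,1) = 1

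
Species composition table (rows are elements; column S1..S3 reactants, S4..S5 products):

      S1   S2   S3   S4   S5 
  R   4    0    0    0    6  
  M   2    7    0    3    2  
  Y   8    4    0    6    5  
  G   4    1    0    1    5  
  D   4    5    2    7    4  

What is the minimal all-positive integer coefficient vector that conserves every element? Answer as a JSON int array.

R: 3·4+1·0+6·0 = 12 | 3·0+2·6 = 12
M: 3·2+1·7+6·0 = 13 | 3·3+2·2 = 13
Y: 3·8+1·4+6·0 = 28 | 3·6+2·5 = 28
G: 3·4+1·1+6·0 = 13 | 3·1+2·5 = 13
D: 3·4+1·5+6·2 = 29 | 3·7+2·4 = 29
gcd(3,1,6,3,2) = 1

Coefficients: [3, 1, 6, 3, 2]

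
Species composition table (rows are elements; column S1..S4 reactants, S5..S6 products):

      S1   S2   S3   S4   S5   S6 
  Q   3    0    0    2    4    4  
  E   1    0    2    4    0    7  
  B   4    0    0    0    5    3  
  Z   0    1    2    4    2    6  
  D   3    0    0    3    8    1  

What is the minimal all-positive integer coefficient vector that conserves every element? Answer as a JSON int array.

Coefficients: [4, 6, 1, 2, 2, 2]

Q: 4·3+6·0+1·0+2·2 = 16 | 2·4+2·4 = 16
E: 4·1+6·0+1·2+2·4 = 14 | 2·0+2·7 = 14
B: 4·4+6·0+1·0+2·0 = 16 | 2·5+2·3 = 16
Z: 4·0+6·1+1·2+2·4 = 16 | 2·2+2·6 = 16
D: 4·3+6·0+1·0+2·3 = 18 | 2·8+2·1 = 18
gcd(4,6,1,2,2,2) = 1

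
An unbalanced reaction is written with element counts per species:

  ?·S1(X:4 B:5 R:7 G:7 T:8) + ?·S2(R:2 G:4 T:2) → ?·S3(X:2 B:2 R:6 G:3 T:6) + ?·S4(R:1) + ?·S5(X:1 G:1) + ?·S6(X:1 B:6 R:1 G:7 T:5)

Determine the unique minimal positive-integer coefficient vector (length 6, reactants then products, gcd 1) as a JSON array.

X: 4·4+1·0 = 16 | 4·2+4·0+6·1+2·1 = 16
B: 4·5+1·0 = 20 | 4·2+4·0+6·0+2·6 = 20
R: 4·7+1·2 = 30 | 4·6+4·1+6·0+2·1 = 30
G: 4·7+1·4 = 32 | 4·3+4·0+6·1+2·7 = 32
T: 4·8+1·2 = 34 | 4·6+4·0+6·0+2·5 = 34
gcd(4,1,4,4,6,2) = 1

Coefficients: [4, 1, 4, 4, 6, 2]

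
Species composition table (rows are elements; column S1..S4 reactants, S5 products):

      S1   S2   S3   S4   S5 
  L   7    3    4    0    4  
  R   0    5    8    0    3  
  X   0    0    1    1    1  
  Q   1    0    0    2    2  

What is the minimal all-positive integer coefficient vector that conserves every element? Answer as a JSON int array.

L: 2·7+2·3+1·4+5·0 = 24 | 6·4 = 24
R: 2·0+2·5+1·8+5·0 = 18 | 6·3 = 18
X: 2·0+2·0+1·1+5·1 = 6 | 6·1 = 6
Q: 2·1+2·0+1·0+5·2 = 12 | 6·2 = 12
gcd(2,2,1,5,6) = 1

Coefficients: [2, 2, 1, 5, 6]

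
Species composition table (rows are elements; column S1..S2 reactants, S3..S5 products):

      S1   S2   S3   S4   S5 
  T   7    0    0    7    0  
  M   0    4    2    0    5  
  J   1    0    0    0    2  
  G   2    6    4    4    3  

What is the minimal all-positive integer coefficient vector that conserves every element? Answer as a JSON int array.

Coefficients: [4, 3, 1, 4, 2]

T: 4·7+3·0 = 28 | 1·0+4·7+2·0 = 28
M: 4·0+3·4 = 12 | 1·2+4·0+2·5 = 12
J: 4·1+3·0 = 4 | 1·0+4·0+2·2 = 4
G: 4·2+3·6 = 26 | 1·4+4·4+2·3 = 26
gcd(4,3,1,4,2) = 1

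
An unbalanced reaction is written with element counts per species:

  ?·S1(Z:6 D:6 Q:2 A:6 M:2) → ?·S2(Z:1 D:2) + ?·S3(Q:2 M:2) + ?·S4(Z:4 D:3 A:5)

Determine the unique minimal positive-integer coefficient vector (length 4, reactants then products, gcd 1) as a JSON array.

Coefficients: [5, 6, 5, 6]

Z: 5·6 = 30 | 6·1+5·0+6·4 = 30
D: 5·6 = 30 | 6·2+5·0+6·3 = 30
Q: 5·2 = 10 | 6·0+5·2+6·0 = 10
A: 5·6 = 30 | 6·0+5·0+6·5 = 30
M: 5·2 = 10 | 6·0+5·2+6·0 = 10
gcd(5,6,5,6) = 1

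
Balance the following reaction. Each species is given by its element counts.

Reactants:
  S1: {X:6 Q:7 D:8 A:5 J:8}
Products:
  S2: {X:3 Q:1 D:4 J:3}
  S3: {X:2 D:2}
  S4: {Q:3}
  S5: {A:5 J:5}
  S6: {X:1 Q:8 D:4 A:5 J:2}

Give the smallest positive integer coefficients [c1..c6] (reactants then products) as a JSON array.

Coefficients: [4, 5, 4, 5, 3, 1]

X: 4·6 = 24 | 5·3+4·2+5·0+3·0+1·1 = 24
Q: 4·7 = 28 | 5·1+4·0+5·3+3·0+1·8 = 28
D: 4·8 = 32 | 5·4+4·2+5·0+3·0+1·4 = 32
A: 4·5 = 20 | 5·0+4·0+5·0+3·5+1·5 = 20
J: 4·8 = 32 | 5·3+4·0+5·0+3·5+1·2 = 32
gcd(4,5,4,5,3,1) = 1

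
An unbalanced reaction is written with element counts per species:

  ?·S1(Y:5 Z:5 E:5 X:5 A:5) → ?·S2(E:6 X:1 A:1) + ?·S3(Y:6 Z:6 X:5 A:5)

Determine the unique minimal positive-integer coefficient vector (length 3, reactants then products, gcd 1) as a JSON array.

Coefficients: [6, 5, 5]

Y: 6·5 = 30 | 5·0+5·6 = 30
Z: 6·5 = 30 | 5·0+5·6 = 30
E: 6·5 = 30 | 5·6+5·0 = 30
X: 6·5 = 30 | 5·1+5·5 = 30
A: 6·5 = 30 | 5·1+5·5 = 30
gcd(6,5,5) = 1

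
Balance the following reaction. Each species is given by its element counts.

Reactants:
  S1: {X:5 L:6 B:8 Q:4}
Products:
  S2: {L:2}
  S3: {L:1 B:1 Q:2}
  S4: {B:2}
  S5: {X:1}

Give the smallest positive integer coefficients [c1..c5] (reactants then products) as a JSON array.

Coefficients: [1, 2, 2, 3, 5]

X: 1·5 = 5 | 2·0+2·0+3·0+5·1 = 5
L: 1·6 = 6 | 2·2+2·1+3·0+5·0 = 6
B: 1·8 = 8 | 2·0+2·1+3·2+5·0 = 8
Q: 1·4 = 4 | 2·0+2·2+3·0+5·0 = 4
gcd(1,2,2,3,5) = 1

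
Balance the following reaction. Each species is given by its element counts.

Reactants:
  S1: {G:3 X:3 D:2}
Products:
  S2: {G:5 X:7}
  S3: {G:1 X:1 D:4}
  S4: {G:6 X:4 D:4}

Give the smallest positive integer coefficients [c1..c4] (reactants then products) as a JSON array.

G: 4·3 = 12 | 1·5+1·1+1·6 = 12
X: 4·3 = 12 | 1·7+1·1+1·4 = 12
D: 4·2 = 8 | 1·0+1·4+1·4 = 8
gcd(4,1,1,1) = 1

Coefficients: [4, 1, 1, 1]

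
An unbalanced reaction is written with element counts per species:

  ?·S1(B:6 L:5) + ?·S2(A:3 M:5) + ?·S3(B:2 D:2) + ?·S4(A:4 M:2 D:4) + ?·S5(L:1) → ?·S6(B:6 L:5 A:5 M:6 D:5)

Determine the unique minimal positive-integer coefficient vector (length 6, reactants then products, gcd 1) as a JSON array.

Coefficients: [1, 2, 3, 1, 5, 2]

B: 1·6+2·0+3·2+1·0+5·0 = 12 | 2·6 = 12
L: 1·5+2·0+3·0+1·0+5·1 = 10 | 2·5 = 10
A: 1·0+2·3+3·0+1·4+5·0 = 10 | 2·5 = 10
M: 1·0+2·5+3·0+1·2+5·0 = 12 | 2·6 = 12
D: 1·0+2·0+3·2+1·4+5·0 = 10 | 2·5 = 10
gcd(1,2,3,1,5,2) = 1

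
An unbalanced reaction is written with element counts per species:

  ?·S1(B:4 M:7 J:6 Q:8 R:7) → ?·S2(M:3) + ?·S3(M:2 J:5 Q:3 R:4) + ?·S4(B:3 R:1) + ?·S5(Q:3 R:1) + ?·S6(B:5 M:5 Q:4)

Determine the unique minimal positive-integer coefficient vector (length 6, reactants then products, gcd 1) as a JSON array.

Coefficients: [5, 6, 6, 5, 6, 1]

B: 5·4 = 20 | 6·0+6·0+5·3+6·0+1·5 = 20
M: 5·7 = 35 | 6·3+6·2+5·0+6·0+1·5 = 35
J: 5·6 = 30 | 6·0+6·5+5·0+6·0+1·0 = 30
Q: 5·8 = 40 | 6·0+6·3+5·0+6·3+1·4 = 40
R: 5·7 = 35 | 6·0+6·4+5·1+6·1+1·0 = 35
gcd(5,6,6,5,6,1) = 1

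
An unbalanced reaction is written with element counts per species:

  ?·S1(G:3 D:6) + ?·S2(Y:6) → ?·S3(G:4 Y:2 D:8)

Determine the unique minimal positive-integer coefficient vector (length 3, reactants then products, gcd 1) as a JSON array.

G: 4·3+1·0 = 12 | 3·4 = 12
Y: 4·0+1·6 = 6 | 3·2 = 6
D: 4·6+1·0 = 24 | 3·8 = 24
gcd(4,1,3) = 1

Coefficients: [4, 1, 3]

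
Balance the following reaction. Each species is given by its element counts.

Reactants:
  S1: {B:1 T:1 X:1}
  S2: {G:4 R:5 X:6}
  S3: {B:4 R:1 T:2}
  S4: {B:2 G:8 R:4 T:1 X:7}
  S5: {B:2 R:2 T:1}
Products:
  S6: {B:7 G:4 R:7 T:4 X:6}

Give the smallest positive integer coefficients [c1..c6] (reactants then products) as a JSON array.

Coefficients: [5, 3, 4, 1, 6, 5]

B: 5·1+3·0+4·4+1·2+6·2 = 35 | 5·7 = 35
G: 5·0+3·4+4·0+1·8+6·0 = 20 | 5·4 = 20
R: 5·0+3·5+4·1+1·4+6·2 = 35 | 5·7 = 35
T: 5·1+3·0+4·2+1·1+6·1 = 20 | 5·4 = 20
X: 5·1+3·6+4·0+1·7+6·0 = 30 | 5·6 = 30
gcd(5,3,4,1,6,5) = 1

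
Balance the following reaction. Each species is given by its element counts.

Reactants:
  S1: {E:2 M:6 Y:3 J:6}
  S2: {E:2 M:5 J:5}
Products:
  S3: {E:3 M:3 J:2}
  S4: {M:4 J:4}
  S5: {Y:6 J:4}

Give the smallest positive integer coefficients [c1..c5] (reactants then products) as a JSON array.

E: 2·2+4·2 = 12 | 4·3+5·0+1·0 = 12
M: 2·6+4·5 = 32 | 4·3+5·4+1·0 = 32
Y: 2·3+4·0 = 6 | 4·0+5·0+1·6 = 6
J: 2·6+4·5 = 32 | 4·2+5·4+1·4 = 32
gcd(2,4,4,5,1) = 1

Coefficients: [2, 4, 4, 5, 1]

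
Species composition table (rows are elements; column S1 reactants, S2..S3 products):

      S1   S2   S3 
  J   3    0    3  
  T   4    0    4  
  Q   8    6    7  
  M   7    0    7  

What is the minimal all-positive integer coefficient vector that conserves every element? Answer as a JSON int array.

J: 6·3 = 18 | 1·0+6·3 = 18
T: 6·4 = 24 | 1·0+6·4 = 24
Q: 6·8 = 48 | 1·6+6·7 = 48
M: 6·7 = 42 | 1·0+6·7 = 42
gcd(6,1,6) = 1

Coefficients: [6, 1, 6]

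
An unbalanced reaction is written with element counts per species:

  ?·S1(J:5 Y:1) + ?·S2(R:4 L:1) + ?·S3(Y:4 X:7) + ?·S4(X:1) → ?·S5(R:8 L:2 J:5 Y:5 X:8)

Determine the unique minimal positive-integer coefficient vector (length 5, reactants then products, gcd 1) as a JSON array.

Coefficients: [1, 2, 1, 1, 1]

R: 1·0+2·4+1·0+1·0 = 8 | 1·8 = 8
L: 1·0+2·1+1·0+1·0 = 2 | 1·2 = 2
J: 1·5+2·0+1·0+1·0 = 5 | 1·5 = 5
Y: 1·1+2·0+1·4+1·0 = 5 | 1·5 = 5
X: 1·0+2·0+1·7+1·1 = 8 | 1·8 = 8
gcd(1,2,1,1,1) = 1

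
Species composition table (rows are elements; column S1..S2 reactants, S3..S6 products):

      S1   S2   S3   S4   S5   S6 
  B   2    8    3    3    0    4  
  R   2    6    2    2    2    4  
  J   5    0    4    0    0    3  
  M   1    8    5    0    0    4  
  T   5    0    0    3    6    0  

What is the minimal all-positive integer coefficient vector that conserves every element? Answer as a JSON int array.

B: 3·2+2·8 = 22 | 3·3+3·3+1·0+1·4 = 22
R: 3·2+2·6 = 18 | 3·2+3·2+1·2+1·4 = 18
J: 3·5+2·0 = 15 | 3·4+3·0+1·0+1·3 = 15
M: 3·1+2·8 = 19 | 3·5+3·0+1·0+1·4 = 19
T: 3·5+2·0 = 15 | 3·0+3·3+1·6+1·0 = 15
gcd(3,2,3,3,1,1) = 1

Coefficients: [3, 2, 3, 3, 1, 1]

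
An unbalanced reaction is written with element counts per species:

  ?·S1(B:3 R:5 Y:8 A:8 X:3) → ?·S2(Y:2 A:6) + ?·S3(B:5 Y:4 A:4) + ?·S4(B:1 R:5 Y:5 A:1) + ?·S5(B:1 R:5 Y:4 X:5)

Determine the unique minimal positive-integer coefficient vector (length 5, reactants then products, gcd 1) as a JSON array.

Coefficients: [5, 5, 2, 2, 3]

B: 5·3 = 15 | 5·0+2·5+2·1+3·1 = 15
R: 5·5 = 25 | 5·0+2·0+2·5+3·5 = 25
Y: 5·8 = 40 | 5·2+2·4+2·5+3·4 = 40
A: 5·8 = 40 | 5·6+2·4+2·1+3·0 = 40
X: 5·3 = 15 | 5·0+2·0+2·0+3·5 = 15
gcd(5,5,2,2,3) = 1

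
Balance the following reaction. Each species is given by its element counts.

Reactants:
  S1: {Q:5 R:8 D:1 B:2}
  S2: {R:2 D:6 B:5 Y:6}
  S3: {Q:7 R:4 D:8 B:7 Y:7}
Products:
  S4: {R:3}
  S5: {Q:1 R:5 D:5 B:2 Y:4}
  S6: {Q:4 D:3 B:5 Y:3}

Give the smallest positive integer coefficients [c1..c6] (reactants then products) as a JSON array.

Coefficients: [3, 4, 2, 5, 5, 6]

Q: 3·5+4·0+2·7 = 29 | 5·0+5·1+6·4 = 29
R: 3·8+4·2+2·4 = 40 | 5·3+5·5+6·0 = 40
D: 3·1+4·6+2·8 = 43 | 5·0+5·5+6·3 = 43
B: 3·2+4·5+2·7 = 40 | 5·0+5·2+6·5 = 40
Y: 3·0+4·6+2·7 = 38 | 5·0+5·4+6·3 = 38
gcd(3,4,2,5,5,6) = 1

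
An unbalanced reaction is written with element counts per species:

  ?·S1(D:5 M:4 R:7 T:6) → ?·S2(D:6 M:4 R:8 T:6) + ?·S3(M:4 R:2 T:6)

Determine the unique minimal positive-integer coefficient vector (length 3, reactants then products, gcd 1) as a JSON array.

D: 6·5 = 30 | 5·6+1·0 = 30
M: 6·4 = 24 | 5·4+1·4 = 24
R: 6·7 = 42 | 5·8+1·2 = 42
T: 6·6 = 36 | 5·6+1·6 = 36
gcd(6,5,1) = 1

Coefficients: [6, 5, 1]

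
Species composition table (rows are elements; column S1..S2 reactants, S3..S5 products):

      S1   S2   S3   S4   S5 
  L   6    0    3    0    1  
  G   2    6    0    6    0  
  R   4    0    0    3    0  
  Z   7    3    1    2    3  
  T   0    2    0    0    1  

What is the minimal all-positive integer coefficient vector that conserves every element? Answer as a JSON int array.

L: 3·6+3·0 = 18 | 4·3+4·0+6·1 = 18
G: 3·2+3·6 = 24 | 4·0+4·6+6·0 = 24
R: 3·4+3·0 = 12 | 4·0+4·3+6·0 = 12
Z: 3·7+3·3 = 30 | 4·1+4·2+6·3 = 30
T: 3·0+3·2 = 6 | 4·0+4·0+6·1 = 6
gcd(3,3,4,4,6) = 1

Coefficients: [3, 3, 4, 4, 6]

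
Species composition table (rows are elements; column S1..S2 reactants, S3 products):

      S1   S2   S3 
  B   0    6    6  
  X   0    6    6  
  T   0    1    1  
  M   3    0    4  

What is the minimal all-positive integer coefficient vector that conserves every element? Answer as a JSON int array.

B: 4·0+3·6 = 18 | 3·6 = 18
X: 4·0+3·6 = 18 | 3·6 = 18
T: 4·0+3·1 = 3 | 3·1 = 3
M: 4·3+3·0 = 12 | 3·4 = 12
gcd(4,3,3) = 1

Coefficients: [4, 3, 3]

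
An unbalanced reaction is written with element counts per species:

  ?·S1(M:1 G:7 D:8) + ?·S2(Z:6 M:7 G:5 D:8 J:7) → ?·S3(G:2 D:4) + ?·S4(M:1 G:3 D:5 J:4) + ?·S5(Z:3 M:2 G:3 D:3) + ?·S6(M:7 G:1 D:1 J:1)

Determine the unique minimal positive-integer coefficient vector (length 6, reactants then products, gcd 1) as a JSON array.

Z: 3·0+3·6 = 18 | 1·0+5·0+6·3+1·0 = 18
M: 3·1+3·7 = 24 | 1·0+5·1+6·2+1·7 = 24
G: 3·7+3·5 = 36 | 1·2+5·3+6·3+1·1 = 36
D: 3·8+3·8 = 48 | 1·4+5·5+6·3+1·1 = 48
J: 3·0+3·7 = 21 | 1·0+5·4+6·0+1·1 = 21
gcd(3,3,1,5,6,1) = 1

Coefficients: [3, 3, 1, 5, 6, 1]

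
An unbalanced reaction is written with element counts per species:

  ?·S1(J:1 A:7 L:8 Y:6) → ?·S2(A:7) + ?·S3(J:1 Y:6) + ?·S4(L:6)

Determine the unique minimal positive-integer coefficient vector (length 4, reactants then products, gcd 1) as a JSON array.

J: 3·1 = 3 | 3·0+3·1+4·0 = 3
A: 3·7 = 21 | 3·7+3·0+4·0 = 21
L: 3·8 = 24 | 3·0+3·0+4·6 = 24
Y: 3·6 = 18 | 3·0+3·6+4·0 = 18
gcd(3,3,3,4) = 1

Coefficients: [3, 3, 3, 4]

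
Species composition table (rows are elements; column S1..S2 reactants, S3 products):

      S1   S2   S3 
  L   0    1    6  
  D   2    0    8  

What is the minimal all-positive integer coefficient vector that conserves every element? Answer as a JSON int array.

L: 4·0+6·1 = 6 | 1·6 = 6
D: 4·2+6·0 = 8 | 1·8 = 8
gcd(4,6,1) = 1

Coefficients: [4, 6, 1]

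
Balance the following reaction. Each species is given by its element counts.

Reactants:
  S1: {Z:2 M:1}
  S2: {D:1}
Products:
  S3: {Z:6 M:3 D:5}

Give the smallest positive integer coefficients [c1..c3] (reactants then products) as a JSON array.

Coefficients: [3, 5, 1]

Z: 3·2+5·0 = 6 | 1·6 = 6
M: 3·1+5·0 = 3 | 1·3 = 3
D: 3·0+5·1 = 5 | 1·5 = 5
gcd(3,5,1) = 1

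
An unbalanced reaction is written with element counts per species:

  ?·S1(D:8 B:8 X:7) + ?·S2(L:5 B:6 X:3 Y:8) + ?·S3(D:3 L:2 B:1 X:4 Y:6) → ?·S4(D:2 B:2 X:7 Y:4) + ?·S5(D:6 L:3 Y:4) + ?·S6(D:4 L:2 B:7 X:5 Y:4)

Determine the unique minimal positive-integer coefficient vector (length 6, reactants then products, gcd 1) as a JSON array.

Coefficients: [3, 1, 6, 4, 3, 4]

D: 3·8+1·0+6·3 = 42 | 4·2+3·6+4·4 = 42
L: 3·0+1·5+6·2 = 17 | 4·0+3·3+4·2 = 17
B: 3·8+1·6+6·1 = 36 | 4·2+3·0+4·7 = 36
X: 3·7+1·3+6·4 = 48 | 4·7+3·0+4·5 = 48
Y: 3·0+1·8+6·6 = 44 | 4·4+3·4+4·4 = 44
gcd(3,1,6,4,3,4) = 1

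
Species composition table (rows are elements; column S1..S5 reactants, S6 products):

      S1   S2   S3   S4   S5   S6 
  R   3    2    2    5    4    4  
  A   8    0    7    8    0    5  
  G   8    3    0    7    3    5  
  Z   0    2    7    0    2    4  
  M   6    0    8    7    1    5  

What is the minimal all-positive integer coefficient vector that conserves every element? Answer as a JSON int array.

Coefficients: [1, 4, 2, 1, 1, 6]

R: 1·3+4·2+2·2+1·5+1·4 = 24 | 6·4 = 24
A: 1·8+4·0+2·7+1·8+1·0 = 30 | 6·5 = 30
G: 1·8+4·3+2·0+1·7+1·3 = 30 | 6·5 = 30
Z: 1·0+4·2+2·7+1·0+1·2 = 24 | 6·4 = 24
M: 1·6+4·0+2·8+1·7+1·1 = 30 | 6·5 = 30
gcd(1,4,2,1,1,6) = 1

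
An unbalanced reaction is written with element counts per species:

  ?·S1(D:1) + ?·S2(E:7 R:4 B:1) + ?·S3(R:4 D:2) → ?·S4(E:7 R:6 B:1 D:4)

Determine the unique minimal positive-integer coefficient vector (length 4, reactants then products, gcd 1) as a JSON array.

Coefficients: [6, 2, 1, 2]

E: 6·0+2·7+1·0 = 14 | 2·7 = 14
R: 6·0+2·4+1·4 = 12 | 2·6 = 12
B: 6·0+2·1+1·0 = 2 | 2·1 = 2
D: 6·1+2·0+1·2 = 8 | 2·4 = 8
gcd(6,2,1,2) = 1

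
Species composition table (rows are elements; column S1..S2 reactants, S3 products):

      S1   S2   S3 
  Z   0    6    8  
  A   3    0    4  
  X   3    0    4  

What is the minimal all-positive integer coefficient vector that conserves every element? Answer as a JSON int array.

Z: 4·0+4·6 = 24 | 3·8 = 24
A: 4·3+4·0 = 12 | 3·4 = 12
X: 4·3+4·0 = 12 | 3·4 = 12
gcd(4,4,3) = 1

Coefficients: [4, 4, 3]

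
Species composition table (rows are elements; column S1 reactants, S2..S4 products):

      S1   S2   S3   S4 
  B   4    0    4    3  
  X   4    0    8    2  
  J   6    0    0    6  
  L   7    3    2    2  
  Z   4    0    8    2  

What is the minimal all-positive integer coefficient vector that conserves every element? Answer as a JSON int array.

Coefficients: [4, 6, 1, 4]

B: 4·4 = 16 | 6·0+1·4+4·3 = 16
X: 4·4 = 16 | 6·0+1·8+4·2 = 16
J: 4·6 = 24 | 6·0+1·0+4·6 = 24
L: 4·7 = 28 | 6·3+1·2+4·2 = 28
Z: 4·4 = 16 | 6·0+1·8+4·2 = 16
gcd(4,6,1,4) = 1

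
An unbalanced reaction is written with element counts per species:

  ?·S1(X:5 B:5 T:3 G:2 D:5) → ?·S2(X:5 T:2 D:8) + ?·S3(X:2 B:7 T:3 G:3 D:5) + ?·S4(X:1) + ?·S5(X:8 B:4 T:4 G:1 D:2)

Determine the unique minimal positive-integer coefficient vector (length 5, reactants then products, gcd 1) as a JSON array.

X: 5·5 = 25 | 1·5+3·2+6·1+1·8 = 25
B: 5·5 = 25 | 1·0+3·7+6·0+1·4 = 25
T: 5·3 = 15 | 1·2+3·3+6·0+1·4 = 15
G: 5·2 = 10 | 1·0+3·3+6·0+1·1 = 10
D: 5·5 = 25 | 1·8+3·5+6·0+1·2 = 25
gcd(5,1,3,6,1) = 1

Coefficients: [5, 1, 3, 6, 1]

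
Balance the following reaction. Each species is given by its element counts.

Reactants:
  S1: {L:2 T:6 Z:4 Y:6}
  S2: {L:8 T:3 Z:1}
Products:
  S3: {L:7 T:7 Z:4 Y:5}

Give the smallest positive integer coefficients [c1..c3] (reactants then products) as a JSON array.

Coefficients: [5, 4, 6]

L: 5·2+4·8 = 42 | 6·7 = 42
T: 5·6+4·3 = 42 | 6·7 = 42
Z: 5·4+4·1 = 24 | 6·4 = 24
Y: 5·6+4·0 = 30 | 6·5 = 30
gcd(5,4,6) = 1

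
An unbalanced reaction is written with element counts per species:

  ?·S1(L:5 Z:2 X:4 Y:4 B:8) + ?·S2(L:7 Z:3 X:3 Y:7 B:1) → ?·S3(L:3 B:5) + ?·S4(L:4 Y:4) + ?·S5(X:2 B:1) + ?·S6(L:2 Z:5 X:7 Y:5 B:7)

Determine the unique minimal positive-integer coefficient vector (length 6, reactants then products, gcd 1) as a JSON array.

L: 6·5+1·7 = 37 | 5·3+4·4+3·0+3·2 = 37
Z: 6·2+1·3 = 15 | 5·0+4·0+3·0+3·5 = 15
X: 6·4+1·3 = 27 | 5·0+4·0+3·2+3·7 = 27
Y: 6·4+1·7 = 31 | 5·0+4·4+3·0+3·5 = 31
B: 6·8+1·1 = 49 | 5·5+4·0+3·1+3·7 = 49
gcd(6,1,5,4,3,3) = 1

Coefficients: [6, 1, 5, 4, 3, 3]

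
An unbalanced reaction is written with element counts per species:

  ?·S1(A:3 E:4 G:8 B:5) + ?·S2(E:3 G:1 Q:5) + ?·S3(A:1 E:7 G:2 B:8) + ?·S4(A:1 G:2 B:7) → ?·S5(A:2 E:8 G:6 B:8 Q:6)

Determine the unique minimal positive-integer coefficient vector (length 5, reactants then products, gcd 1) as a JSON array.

Coefficients: [2, 6, 2, 2, 5]

A: 2·3+6·0+2·1+2·1 = 10 | 5·2 = 10
E: 2·4+6·3+2·7+2·0 = 40 | 5·8 = 40
G: 2·8+6·1+2·2+2·2 = 30 | 5·6 = 30
B: 2·5+6·0+2·8+2·7 = 40 | 5·8 = 40
Q: 2·0+6·5+2·0+2·0 = 30 | 5·6 = 30
gcd(2,6,2,2,5) = 1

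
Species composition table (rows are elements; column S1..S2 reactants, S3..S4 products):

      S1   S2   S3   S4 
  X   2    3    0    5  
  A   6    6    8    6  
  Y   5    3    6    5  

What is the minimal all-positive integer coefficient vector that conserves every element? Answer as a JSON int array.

X: 6·2+1·3 = 15 | 3·0+3·5 = 15
A: 6·6+1·6 = 42 | 3·8+3·6 = 42
Y: 6·5+1·3 = 33 | 3·6+3·5 = 33
gcd(6,1,3,3) = 1

Coefficients: [6, 1, 3, 3]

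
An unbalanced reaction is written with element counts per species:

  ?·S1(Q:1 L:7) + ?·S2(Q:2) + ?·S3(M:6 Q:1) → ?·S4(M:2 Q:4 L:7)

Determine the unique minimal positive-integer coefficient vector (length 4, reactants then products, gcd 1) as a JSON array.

M: 3·0+4·0+1·6 = 6 | 3·2 = 6
Q: 3·1+4·2+1·1 = 12 | 3·4 = 12
L: 3·7+4·0+1·0 = 21 | 3·7 = 21
gcd(3,4,1,3) = 1

Coefficients: [3, 4, 1, 3]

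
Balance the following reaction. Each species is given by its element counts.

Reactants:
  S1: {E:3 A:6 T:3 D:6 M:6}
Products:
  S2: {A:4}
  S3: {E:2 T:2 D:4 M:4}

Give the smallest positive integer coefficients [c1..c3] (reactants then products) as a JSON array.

E: 2·3 = 6 | 3·0+3·2 = 6
A: 2·6 = 12 | 3·4+3·0 = 12
T: 2·3 = 6 | 3·0+3·2 = 6
D: 2·6 = 12 | 3·0+3·4 = 12
M: 2·6 = 12 | 3·0+3·4 = 12
gcd(2,3,3) = 1

Coefficients: [2, 3, 3]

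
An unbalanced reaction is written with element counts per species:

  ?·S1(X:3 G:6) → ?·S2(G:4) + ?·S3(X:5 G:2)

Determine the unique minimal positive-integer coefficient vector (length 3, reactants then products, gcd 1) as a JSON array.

Coefficients: [5, 6, 3]

X: 5·3 = 15 | 6·0+3·5 = 15
G: 5·6 = 30 | 6·4+3·2 = 30
gcd(5,6,3) = 1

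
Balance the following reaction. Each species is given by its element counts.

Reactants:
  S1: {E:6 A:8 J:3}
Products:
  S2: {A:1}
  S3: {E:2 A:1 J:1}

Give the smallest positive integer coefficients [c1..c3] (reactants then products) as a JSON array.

Coefficients: [1, 5, 3]

E: 1·6 = 6 | 5·0+3·2 = 6
A: 1·8 = 8 | 5·1+3·1 = 8
J: 1·3 = 3 | 5·0+3·1 = 3
gcd(1,5,3) = 1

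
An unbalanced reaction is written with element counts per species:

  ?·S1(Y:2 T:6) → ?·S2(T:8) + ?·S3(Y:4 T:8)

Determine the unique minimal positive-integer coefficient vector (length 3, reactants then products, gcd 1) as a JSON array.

Y: 4·2 = 8 | 1·0+2·4 = 8
T: 4·6 = 24 | 1·8+2·8 = 24
gcd(4,1,2) = 1

Coefficients: [4, 1, 2]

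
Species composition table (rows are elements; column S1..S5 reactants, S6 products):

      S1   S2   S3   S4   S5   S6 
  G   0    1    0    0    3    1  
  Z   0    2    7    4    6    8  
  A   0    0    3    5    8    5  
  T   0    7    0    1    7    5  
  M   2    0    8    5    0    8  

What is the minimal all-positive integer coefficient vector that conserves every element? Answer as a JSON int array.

Coefficients: [3, 3, 4, 2, 1, 6]

G: 3·0+3·1+4·0+2·0+1·3 = 6 | 6·1 = 6
Z: 3·0+3·2+4·7+2·4+1·6 = 48 | 6·8 = 48
A: 3·0+3·0+4·3+2·5+1·8 = 30 | 6·5 = 30
T: 3·0+3·7+4·0+2·1+1·7 = 30 | 6·5 = 30
M: 3·2+3·0+4·8+2·5+1·0 = 48 | 6·8 = 48
gcd(3,3,4,2,1,6) = 1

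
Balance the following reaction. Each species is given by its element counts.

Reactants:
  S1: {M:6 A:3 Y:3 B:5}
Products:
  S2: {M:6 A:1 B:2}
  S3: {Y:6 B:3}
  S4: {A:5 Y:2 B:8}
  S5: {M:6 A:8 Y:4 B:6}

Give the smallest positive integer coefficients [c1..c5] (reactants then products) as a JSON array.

Coefficients: [6, 5, 2, 1, 1]

M: 6·6 = 36 | 5·6+2·0+1·0+1·6 = 36
A: 6·3 = 18 | 5·1+2·0+1·5+1·8 = 18
Y: 6·3 = 18 | 5·0+2·6+1·2+1·4 = 18
B: 6·5 = 30 | 5·2+2·3+1·8+1·6 = 30
gcd(6,5,2,1,1) = 1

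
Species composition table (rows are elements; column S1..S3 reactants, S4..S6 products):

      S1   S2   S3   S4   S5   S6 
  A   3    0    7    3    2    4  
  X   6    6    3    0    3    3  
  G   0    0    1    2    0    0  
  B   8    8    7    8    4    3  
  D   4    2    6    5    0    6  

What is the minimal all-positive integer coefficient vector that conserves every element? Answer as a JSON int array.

A: 2·3+1·0+4·7 = 34 | 2·3+6·2+4·4 = 34
X: 2·6+1·6+4·3 = 30 | 2·0+6·3+4·3 = 30
G: 2·0+1·0+4·1 = 4 | 2·2+6·0+4·0 = 4
B: 2·8+1·8+4·7 = 52 | 2·8+6·4+4·3 = 52
D: 2·4+1·2+4·6 = 34 | 2·5+6·0+4·6 = 34
gcd(2,1,4,2,6,4) = 1

Coefficients: [2, 1, 4, 2, 6, 4]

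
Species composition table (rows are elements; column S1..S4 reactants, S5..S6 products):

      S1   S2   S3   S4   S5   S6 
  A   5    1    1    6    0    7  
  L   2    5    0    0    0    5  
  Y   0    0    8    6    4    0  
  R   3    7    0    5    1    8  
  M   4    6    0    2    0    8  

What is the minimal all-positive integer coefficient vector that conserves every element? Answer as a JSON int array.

Coefficients: [5, 4, 1, 2, 5, 6]

A: 5·5+4·1+1·1+2·6 = 42 | 5·0+6·7 = 42
L: 5·2+4·5+1·0+2·0 = 30 | 5·0+6·5 = 30
Y: 5·0+4·0+1·8+2·6 = 20 | 5·4+6·0 = 20
R: 5·3+4·7+1·0+2·5 = 53 | 5·1+6·8 = 53
M: 5·4+4·6+1·0+2·2 = 48 | 5·0+6·8 = 48
gcd(5,4,1,2,5,6) = 1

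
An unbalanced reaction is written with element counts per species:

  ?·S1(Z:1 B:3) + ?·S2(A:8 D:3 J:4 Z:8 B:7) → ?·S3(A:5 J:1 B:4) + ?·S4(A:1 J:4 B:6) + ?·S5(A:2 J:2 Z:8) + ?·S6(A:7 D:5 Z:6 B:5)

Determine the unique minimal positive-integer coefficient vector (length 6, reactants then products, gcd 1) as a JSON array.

Coefficients: [2, 5, 2, 3, 3, 3]

A: 2·0+5·8 = 40 | 2·5+3·1+3·2+3·7 = 40
D: 2·0+5·3 = 15 | 2·0+3·0+3·0+3·5 = 15
J: 2·0+5·4 = 20 | 2·1+3·4+3·2+3·0 = 20
Z: 2·1+5·8 = 42 | 2·0+3·0+3·8+3·6 = 42
B: 2·3+5·7 = 41 | 2·4+3·6+3·0+3·5 = 41
gcd(2,5,2,3,3,3) = 1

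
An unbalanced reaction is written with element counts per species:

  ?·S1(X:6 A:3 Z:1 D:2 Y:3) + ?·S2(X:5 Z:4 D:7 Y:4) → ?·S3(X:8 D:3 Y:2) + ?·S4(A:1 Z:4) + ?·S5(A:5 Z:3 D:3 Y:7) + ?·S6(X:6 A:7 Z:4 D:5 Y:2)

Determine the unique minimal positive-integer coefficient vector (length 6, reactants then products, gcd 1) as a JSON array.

Coefficients: [6, 2, 5, 1, 2, 1]

X: 6·6+2·5 = 46 | 5·8+1·0+2·0+1·6 = 46
A: 6·3+2·0 = 18 | 5·0+1·1+2·5+1·7 = 18
Z: 6·1+2·4 = 14 | 5·0+1·4+2·3+1·4 = 14
D: 6·2+2·7 = 26 | 5·3+1·0+2·3+1·5 = 26
Y: 6·3+2·4 = 26 | 5·2+1·0+2·7+1·2 = 26
gcd(6,2,5,1,2,1) = 1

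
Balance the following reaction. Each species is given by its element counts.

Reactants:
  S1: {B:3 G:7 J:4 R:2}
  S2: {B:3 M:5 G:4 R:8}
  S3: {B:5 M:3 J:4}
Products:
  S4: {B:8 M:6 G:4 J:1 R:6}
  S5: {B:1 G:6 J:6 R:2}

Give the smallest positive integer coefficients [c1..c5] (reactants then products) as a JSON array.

B: 4·3+3·3+3·5 = 36 | 4·8+4·1 = 36
M: 4·0+3·5+3·3 = 24 | 4·6+4·0 = 24
G: 4·7+3·4+3·0 = 40 | 4·4+4·6 = 40
J: 4·4+3·0+3·4 = 28 | 4·1+4·6 = 28
R: 4·2+3·8+3·0 = 32 | 4·6+4·2 = 32
gcd(4,3,3,4,4) = 1

Coefficients: [4, 3, 3, 4, 4]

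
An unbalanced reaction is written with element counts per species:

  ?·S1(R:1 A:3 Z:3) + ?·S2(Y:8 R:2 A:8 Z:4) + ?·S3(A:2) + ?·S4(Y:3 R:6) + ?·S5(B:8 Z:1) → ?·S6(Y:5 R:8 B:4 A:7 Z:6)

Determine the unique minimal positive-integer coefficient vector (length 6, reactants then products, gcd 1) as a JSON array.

Coefficients: [6, 1, 1, 4, 2, 4]

Y: 6·0+1·8+1·0+4·3+2·0 = 20 | 4·5 = 20
R: 6·1+1·2+1·0+4·6+2·0 = 32 | 4·8 = 32
B: 6·0+1·0+1·0+4·0+2·8 = 16 | 4·4 = 16
A: 6·3+1·8+1·2+4·0+2·0 = 28 | 4·7 = 28
Z: 6·3+1·4+1·0+4·0+2·1 = 24 | 4·6 = 24
gcd(6,1,1,4,2,4) = 1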